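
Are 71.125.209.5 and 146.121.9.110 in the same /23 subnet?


Mask: 255.255.254.0
71.125.209.5 AND mask = 71.125.208.0
146.121.9.110 AND mask = 146.121.8.0
No, different subnets (71.125.208.0 vs 146.121.8.0)


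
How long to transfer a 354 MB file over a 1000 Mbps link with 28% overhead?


Effective throughput = 1000 * (1 - 28/100) = 720 Mbps
File size in Mb = 354 * 8 = 2832 Mb
Time = 2832 / 720
Time = 3.9333 seconds


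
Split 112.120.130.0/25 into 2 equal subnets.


New prefix = 25 + 1 = 26
Each subnet has 64 addresses
  112.120.130.0/26
  112.120.130.64/26
Subnets: 112.120.130.0/26, 112.120.130.64/26


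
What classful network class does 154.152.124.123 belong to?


First octet: 154
Binary: 10011010
10xxxxxx -> Class B (128-191)
Class B, default mask 255.255.0.0 (/16)


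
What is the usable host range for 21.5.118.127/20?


Network: 21.5.112.0
Broadcast: 21.5.127.255
First usable = network + 1
Last usable = broadcast - 1
Range: 21.5.112.1 to 21.5.127.254


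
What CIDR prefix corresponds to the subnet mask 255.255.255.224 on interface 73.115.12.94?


Binary: 11111111.11111111.11111111.11100000
Count leading 1s
Prefix: /27


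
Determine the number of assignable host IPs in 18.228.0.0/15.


Host bits = 32 - 15 = 17
Total addresses = 2^17 = 131072
Usable = total - 2 (network and broadcast)
Usable hosts: 131070


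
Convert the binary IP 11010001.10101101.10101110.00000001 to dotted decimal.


11010001 = 209
10101101 = 173
10101110 = 174
00000001 = 1
IP: 209.173.174.1


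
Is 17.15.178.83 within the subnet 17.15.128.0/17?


Subnet network: 17.15.128.0
Test IP AND mask: 17.15.128.0
Yes, 17.15.178.83 is in 17.15.128.0/17


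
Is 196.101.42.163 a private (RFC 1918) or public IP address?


RFC 1918 private ranges:
  10.0.0.0/8 (10.0.0.0 - 10.255.255.255)
  172.16.0.0/12 (172.16.0.0 - 172.31.255.255)
  192.168.0.0/16 (192.168.0.0 - 192.168.255.255)
Public (not in any RFC 1918 range)


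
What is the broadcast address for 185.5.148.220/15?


Network: 185.4.0.0/15
Host bits = 17
Set all host bits to 1:
Broadcast: 185.5.255.255


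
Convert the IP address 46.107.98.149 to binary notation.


46 = 00101110
107 = 01101011
98 = 01100010
149 = 10010101
Binary: 00101110.01101011.01100010.10010101


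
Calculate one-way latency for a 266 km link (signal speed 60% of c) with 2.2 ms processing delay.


Speed = 0.6 * 3e5 km/s = 180000 km/s
Propagation delay = 266 / 180000 = 0.0015 s = 1.4778 ms
Processing delay = 2.2 ms
Total one-way latency = 3.6778 ms


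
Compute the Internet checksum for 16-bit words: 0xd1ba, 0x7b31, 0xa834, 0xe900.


Sum all words (with carry folding):
+ 0xd1ba = 0xd1ba
+ 0x7b31 = 0x4cec
+ 0xa834 = 0xf520
+ 0xe900 = 0xde21
One's complement: ~0xde21
Checksum = 0x21de


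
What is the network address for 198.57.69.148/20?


IP:   11000110.00111001.01000101.10010100
Mask: 11111111.11111111.11110000.00000000
AND operation:
Net:  11000110.00111001.01000000.00000000
Network: 198.57.64.0/20


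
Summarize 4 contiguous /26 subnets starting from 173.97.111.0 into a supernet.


Original prefix: /26
Number of subnets: 4 = 2^2
New prefix = 26 - 2 = 24
Supernet: 173.97.111.0/24


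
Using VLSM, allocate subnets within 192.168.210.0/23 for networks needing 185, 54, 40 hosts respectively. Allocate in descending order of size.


185 hosts -> /24 (254 usable): 192.168.210.0/24
54 hosts -> /26 (62 usable): 192.168.211.0/26
40 hosts -> /26 (62 usable): 192.168.211.64/26
Allocation: 192.168.210.0/24 (185 hosts, 254 usable); 192.168.211.0/26 (54 hosts, 62 usable); 192.168.211.64/26 (40 hosts, 62 usable)


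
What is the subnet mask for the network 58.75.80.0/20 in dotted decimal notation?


/20 means 20 network bits, 12 host bits
Binary: 11111111111111111111000000000000
Mask: 255.255.240.0


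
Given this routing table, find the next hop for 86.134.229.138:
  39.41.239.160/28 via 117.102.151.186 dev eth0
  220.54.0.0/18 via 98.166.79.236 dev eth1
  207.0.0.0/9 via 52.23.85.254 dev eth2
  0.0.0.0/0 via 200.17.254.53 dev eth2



Longest prefix match for 86.134.229.138:
  /28 39.41.239.160: no
  /18 220.54.0.0: no
  /9 207.0.0.0: no
  /0 0.0.0.0: MATCH
Selected: next-hop 200.17.254.53 via eth2 (matched /0)


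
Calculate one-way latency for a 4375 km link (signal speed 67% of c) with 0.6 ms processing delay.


Speed = 0.67 * 3e5 km/s = 201000 km/s
Propagation delay = 4375 / 201000 = 0.0218 s = 21.7662 ms
Processing delay = 0.6 ms
Total one-way latency = 22.3662 ms


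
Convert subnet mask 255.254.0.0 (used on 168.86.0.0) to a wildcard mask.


Subnet mask: 255.254.0.0
Wildcard = 255.255.255.255 - subnet mask
255 - 255 = 0
255 - 254 = 1
255 - 0 = 255
255 - 0 = 255
Wildcard: 0.1.255.255


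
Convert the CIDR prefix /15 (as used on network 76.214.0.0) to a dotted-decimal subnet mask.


/15 means 15 network bits, 17 host bits
Binary: 11111111111111100000000000000000
Mask: 255.254.0.0


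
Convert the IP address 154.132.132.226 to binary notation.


154 = 10011010
132 = 10000100
132 = 10000100
226 = 11100010
Binary: 10011010.10000100.10000100.11100010


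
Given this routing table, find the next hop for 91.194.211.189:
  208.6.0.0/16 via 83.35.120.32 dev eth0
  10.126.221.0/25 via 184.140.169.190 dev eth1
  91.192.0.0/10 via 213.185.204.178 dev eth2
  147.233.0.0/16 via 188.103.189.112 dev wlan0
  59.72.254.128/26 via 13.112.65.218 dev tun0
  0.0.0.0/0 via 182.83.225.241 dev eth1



Longest prefix match for 91.194.211.189:
  /16 208.6.0.0: no
  /25 10.126.221.0: no
  /10 91.192.0.0: MATCH
  /16 147.233.0.0: no
  /26 59.72.254.128: no
  /0 0.0.0.0: MATCH
Selected: next-hop 213.185.204.178 via eth2 (matched /10)


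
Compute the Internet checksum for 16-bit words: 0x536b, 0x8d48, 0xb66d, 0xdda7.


Sum all words (with carry folding):
+ 0x536b = 0x536b
+ 0x8d48 = 0xe0b3
+ 0xb66d = 0x9721
+ 0xdda7 = 0x74c9
One's complement: ~0x74c9
Checksum = 0x8b36


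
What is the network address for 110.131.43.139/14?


IP:   01101110.10000011.00101011.10001011
Mask: 11111111.11111100.00000000.00000000
AND operation:
Net:  01101110.10000000.00000000.00000000
Network: 110.128.0.0/14


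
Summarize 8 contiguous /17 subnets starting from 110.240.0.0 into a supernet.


Original prefix: /17
Number of subnets: 8 = 2^3
New prefix = 17 - 3 = 14
Supernet: 110.240.0.0/14


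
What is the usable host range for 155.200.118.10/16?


Network: 155.200.0.0
Broadcast: 155.200.255.255
First usable = network + 1
Last usable = broadcast - 1
Range: 155.200.0.1 to 155.200.255.254


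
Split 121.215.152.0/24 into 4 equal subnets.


New prefix = 24 + 2 = 26
Each subnet has 64 addresses
  121.215.152.0/26
  121.215.152.64/26
  121.215.152.128/26
  121.215.152.192/26
Subnets: 121.215.152.0/26, 121.215.152.64/26, 121.215.152.128/26, 121.215.152.192/26


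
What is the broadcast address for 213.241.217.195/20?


Network: 213.241.208.0/20
Host bits = 12
Set all host bits to 1:
Broadcast: 213.241.223.255


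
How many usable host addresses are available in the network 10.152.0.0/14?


Host bits = 32 - 14 = 18
Total addresses = 2^18 = 262144
Usable = total - 2 (network and broadcast)
Usable hosts: 262142


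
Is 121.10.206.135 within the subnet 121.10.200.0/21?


Subnet network: 121.10.200.0
Test IP AND mask: 121.10.200.0
Yes, 121.10.206.135 is in 121.10.200.0/21


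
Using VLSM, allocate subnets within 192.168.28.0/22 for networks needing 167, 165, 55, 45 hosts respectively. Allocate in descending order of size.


167 hosts -> /24 (254 usable): 192.168.28.0/24
165 hosts -> /24 (254 usable): 192.168.29.0/24
55 hosts -> /26 (62 usable): 192.168.30.0/26
45 hosts -> /26 (62 usable): 192.168.30.64/26
Allocation: 192.168.28.0/24 (167 hosts, 254 usable); 192.168.29.0/24 (165 hosts, 254 usable); 192.168.30.0/26 (55 hosts, 62 usable); 192.168.30.64/26 (45 hosts, 62 usable)


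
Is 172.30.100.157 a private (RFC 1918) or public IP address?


RFC 1918 private ranges:
  10.0.0.0/8 (10.0.0.0 - 10.255.255.255)
  172.16.0.0/12 (172.16.0.0 - 172.31.255.255)
  192.168.0.0/16 (192.168.0.0 - 192.168.255.255)
Private (in 172.16.0.0/12)


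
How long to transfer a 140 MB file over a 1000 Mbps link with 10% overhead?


Effective throughput = 1000 * (1 - 10/100) = 900 Mbps
File size in Mb = 140 * 8 = 1120 Mb
Time = 1120 / 900
Time = 1.2444 seconds


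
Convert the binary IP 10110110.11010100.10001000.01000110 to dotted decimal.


10110110 = 182
11010100 = 212
10001000 = 136
01000110 = 70
IP: 182.212.136.70


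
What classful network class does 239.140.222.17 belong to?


First octet: 239
Binary: 11101111
1110xxxx -> Class D (224-239)
Class D (multicast), default mask N/A


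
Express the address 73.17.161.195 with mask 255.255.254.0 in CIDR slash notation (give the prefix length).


Binary: 11111111.11111111.11111110.00000000
Count leading 1s
Prefix: /23


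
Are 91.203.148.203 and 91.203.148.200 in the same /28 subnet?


Mask: 255.255.255.240
91.203.148.203 AND mask = 91.203.148.192
91.203.148.200 AND mask = 91.203.148.192
Yes, same subnet (91.203.148.192)


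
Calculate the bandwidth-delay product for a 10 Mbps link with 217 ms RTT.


BDP = bandwidth * RTT
= 10 Mbps * 217 ms
= 10 * 1e6 * 217 / 1000 bits
= 2170000 bits
= 271250 bytes
= 264.8926 KB
BDP = 2170000 bits (271250 bytes)


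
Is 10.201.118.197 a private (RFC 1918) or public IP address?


RFC 1918 private ranges:
  10.0.0.0/8 (10.0.0.0 - 10.255.255.255)
  172.16.0.0/12 (172.16.0.0 - 172.31.255.255)
  192.168.0.0/16 (192.168.0.0 - 192.168.255.255)
Private (in 10.0.0.0/8)


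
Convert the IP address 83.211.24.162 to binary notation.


83 = 01010011
211 = 11010011
24 = 00011000
162 = 10100010
Binary: 01010011.11010011.00011000.10100010


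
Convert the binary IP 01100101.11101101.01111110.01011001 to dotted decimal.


01100101 = 101
11101101 = 237
01111110 = 126
01011001 = 89
IP: 101.237.126.89


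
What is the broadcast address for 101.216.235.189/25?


Network: 101.216.235.128/25
Host bits = 7
Set all host bits to 1:
Broadcast: 101.216.235.255


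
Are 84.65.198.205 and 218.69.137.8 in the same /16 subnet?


Mask: 255.255.0.0
84.65.198.205 AND mask = 84.65.0.0
218.69.137.8 AND mask = 218.69.0.0
No, different subnets (84.65.0.0 vs 218.69.0.0)


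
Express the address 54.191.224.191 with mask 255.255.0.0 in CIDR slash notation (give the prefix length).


Binary: 11111111.11111111.00000000.00000000
Count leading 1s
Prefix: /16


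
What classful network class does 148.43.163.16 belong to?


First octet: 148
Binary: 10010100
10xxxxxx -> Class B (128-191)
Class B, default mask 255.255.0.0 (/16)


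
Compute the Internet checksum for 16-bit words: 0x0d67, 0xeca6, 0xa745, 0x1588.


Sum all words (with carry folding):
+ 0x0d67 = 0x0d67
+ 0xeca6 = 0xfa0d
+ 0xa745 = 0xa153
+ 0x1588 = 0xb6db
One's complement: ~0xb6db
Checksum = 0x4924


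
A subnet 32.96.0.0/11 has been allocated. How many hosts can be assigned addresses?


Host bits = 32 - 11 = 21
Total addresses = 2^21 = 2097152
Usable = total - 2 (network and broadcast)
Usable hosts: 2097150


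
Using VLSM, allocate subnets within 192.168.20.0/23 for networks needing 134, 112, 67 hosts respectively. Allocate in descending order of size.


134 hosts -> /24 (254 usable): 192.168.20.0/24
112 hosts -> /25 (126 usable): 192.168.21.0/25
67 hosts -> /25 (126 usable): 192.168.21.128/25
Allocation: 192.168.20.0/24 (134 hosts, 254 usable); 192.168.21.0/25 (112 hosts, 126 usable); 192.168.21.128/25 (67 hosts, 126 usable)


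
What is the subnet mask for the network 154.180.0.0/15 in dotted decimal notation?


/15 means 15 network bits, 17 host bits
Binary: 11111111111111100000000000000000
Mask: 255.254.0.0


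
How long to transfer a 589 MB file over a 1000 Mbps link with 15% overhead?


Effective throughput = 1000 * (1 - 15/100) = 850 Mbps
File size in Mb = 589 * 8 = 4712 Mb
Time = 4712 / 850
Time = 5.5435 seconds


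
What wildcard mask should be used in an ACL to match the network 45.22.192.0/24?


Subnet mask: 255.255.255.0
Wildcard = 255.255.255.255 - subnet mask
255 - 255 = 0
255 - 255 = 0
255 - 255 = 0
255 - 0 = 255
Wildcard: 0.0.0.255


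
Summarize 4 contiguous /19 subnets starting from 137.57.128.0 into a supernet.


Original prefix: /19
Number of subnets: 4 = 2^2
New prefix = 19 - 2 = 17
Supernet: 137.57.128.0/17


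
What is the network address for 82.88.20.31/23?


IP:   01010010.01011000.00010100.00011111
Mask: 11111111.11111111.11111110.00000000
AND operation:
Net:  01010010.01011000.00010100.00000000
Network: 82.88.20.0/23


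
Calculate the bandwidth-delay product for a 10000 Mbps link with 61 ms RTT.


BDP = bandwidth * RTT
= 10000 Mbps * 61 ms
= 10000 * 1e6 * 61 / 1000 bits
= 610000000 bits
= 76250000 bytes
= 74462.8906 KB
BDP = 610000000 bits (76250000 bytes)


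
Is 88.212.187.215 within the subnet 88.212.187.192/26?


Subnet network: 88.212.187.192
Test IP AND mask: 88.212.187.192
Yes, 88.212.187.215 is in 88.212.187.192/26


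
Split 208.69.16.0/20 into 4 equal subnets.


New prefix = 20 + 2 = 22
Each subnet has 1024 addresses
  208.69.16.0/22
  208.69.20.0/22
  208.69.24.0/22
  208.69.28.0/22
Subnets: 208.69.16.0/22, 208.69.20.0/22, 208.69.24.0/22, 208.69.28.0/22


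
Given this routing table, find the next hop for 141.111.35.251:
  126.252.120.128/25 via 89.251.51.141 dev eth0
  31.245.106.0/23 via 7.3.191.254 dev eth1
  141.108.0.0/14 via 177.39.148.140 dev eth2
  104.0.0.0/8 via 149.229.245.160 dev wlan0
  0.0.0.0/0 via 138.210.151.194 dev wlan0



Longest prefix match for 141.111.35.251:
  /25 126.252.120.128: no
  /23 31.245.106.0: no
  /14 141.108.0.0: MATCH
  /8 104.0.0.0: no
  /0 0.0.0.0: MATCH
Selected: next-hop 177.39.148.140 via eth2 (matched /14)


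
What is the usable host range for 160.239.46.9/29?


Network: 160.239.46.8
Broadcast: 160.239.46.15
First usable = network + 1
Last usable = broadcast - 1
Range: 160.239.46.9 to 160.239.46.14


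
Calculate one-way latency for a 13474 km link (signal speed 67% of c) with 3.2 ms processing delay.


Speed = 0.67 * 3e5 km/s = 201000 km/s
Propagation delay = 13474 / 201000 = 0.067 s = 67.0348 ms
Processing delay = 3.2 ms
Total one-way latency = 70.2348 ms


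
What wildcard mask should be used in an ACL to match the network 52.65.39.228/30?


Subnet mask: 255.255.255.252
Wildcard = 255.255.255.255 - subnet mask
255 - 255 = 0
255 - 255 = 0
255 - 255 = 0
255 - 252 = 3
Wildcard: 0.0.0.3


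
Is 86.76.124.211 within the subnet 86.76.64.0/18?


Subnet network: 86.76.64.0
Test IP AND mask: 86.76.64.0
Yes, 86.76.124.211 is in 86.76.64.0/18


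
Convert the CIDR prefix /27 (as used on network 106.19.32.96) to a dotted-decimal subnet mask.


/27 means 27 network bits, 5 host bits
Binary: 11111111111111111111111111100000
Mask: 255.255.255.224


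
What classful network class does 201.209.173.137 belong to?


First octet: 201
Binary: 11001001
110xxxxx -> Class C (192-223)
Class C, default mask 255.255.255.0 (/24)


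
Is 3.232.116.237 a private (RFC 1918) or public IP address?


RFC 1918 private ranges:
  10.0.0.0/8 (10.0.0.0 - 10.255.255.255)
  172.16.0.0/12 (172.16.0.0 - 172.31.255.255)
  192.168.0.0/16 (192.168.0.0 - 192.168.255.255)
Public (not in any RFC 1918 range)


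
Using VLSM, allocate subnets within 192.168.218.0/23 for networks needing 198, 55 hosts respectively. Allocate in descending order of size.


198 hosts -> /24 (254 usable): 192.168.218.0/24
55 hosts -> /26 (62 usable): 192.168.219.0/26
Allocation: 192.168.218.0/24 (198 hosts, 254 usable); 192.168.219.0/26 (55 hosts, 62 usable)


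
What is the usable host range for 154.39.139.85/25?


Network: 154.39.139.0
Broadcast: 154.39.139.127
First usable = network + 1
Last usable = broadcast - 1
Range: 154.39.139.1 to 154.39.139.126


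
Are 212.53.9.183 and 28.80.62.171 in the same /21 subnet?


Mask: 255.255.248.0
212.53.9.183 AND mask = 212.53.8.0
28.80.62.171 AND mask = 28.80.56.0
No, different subnets (212.53.8.0 vs 28.80.56.0)


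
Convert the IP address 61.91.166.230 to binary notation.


61 = 00111101
91 = 01011011
166 = 10100110
230 = 11100110
Binary: 00111101.01011011.10100110.11100110


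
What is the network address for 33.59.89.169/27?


IP:   00100001.00111011.01011001.10101001
Mask: 11111111.11111111.11111111.11100000
AND operation:
Net:  00100001.00111011.01011001.10100000
Network: 33.59.89.160/27


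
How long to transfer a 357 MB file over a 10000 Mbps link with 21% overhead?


Effective throughput = 10000 * (1 - 21/100) = 7900 Mbps
File size in Mb = 357 * 8 = 2856 Mb
Time = 2856 / 7900
Time = 0.3615 seconds


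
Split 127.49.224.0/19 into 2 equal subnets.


New prefix = 19 + 1 = 20
Each subnet has 4096 addresses
  127.49.224.0/20
  127.49.240.0/20
Subnets: 127.49.224.0/20, 127.49.240.0/20


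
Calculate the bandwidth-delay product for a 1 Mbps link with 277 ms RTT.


BDP = bandwidth * RTT
= 1 Mbps * 277 ms
= 1 * 1e6 * 277 / 1000 bits
= 277000 bits
= 34625 bytes
= 33.8135 KB
BDP = 277000 bits (34625 bytes)


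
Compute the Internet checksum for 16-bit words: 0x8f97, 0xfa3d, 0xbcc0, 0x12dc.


Sum all words (with carry folding):
+ 0x8f97 = 0x8f97
+ 0xfa3d = 0x89d5
+ 0xbcc0 = 0x4696
+ 0x12dc = 0x5972
One's complement: ~0x5972
Checksum = 0xa68d


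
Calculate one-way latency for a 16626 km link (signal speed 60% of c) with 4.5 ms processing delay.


Speed = 0.6 * 3e5 km/s = 180000 km/s
Propagation delay = 16626 / 180000 = 0.0924 s = 92.3667 ms
Processing delay = 4.5 ms
Total one-way latency = 96.8667 ms


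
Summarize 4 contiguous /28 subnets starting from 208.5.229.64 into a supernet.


Original prefix: /28
Number of subnets: 4 = 2^2
New prefix = 28 - 2 = 26
Supernet: 208.5.229.64/26


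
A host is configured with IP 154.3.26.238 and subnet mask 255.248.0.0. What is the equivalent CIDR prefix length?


Binary: 11111111.11111000.00000000.00000000
Count leading 1s
Prefix: /13


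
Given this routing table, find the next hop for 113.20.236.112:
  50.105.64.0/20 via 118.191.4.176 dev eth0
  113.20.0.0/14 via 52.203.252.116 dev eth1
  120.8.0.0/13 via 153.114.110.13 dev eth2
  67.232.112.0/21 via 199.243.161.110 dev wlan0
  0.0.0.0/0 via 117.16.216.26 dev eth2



Longest prefix match for 113.20.236.112:
  /20 50.105.64.0: no
  /14 113.20.0.0: MATCH
  /13 120.8.0.0: no
  /21 67.232.112.0: no
  /0 0.0.0.0: MATCH
Selected: next-hop 52.203.252.116 via eth1 (matched /14)


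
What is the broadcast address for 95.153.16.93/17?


Network: 95.153.0.0/17
Host bits = 15
Set all host bits to 1:
Broadcast: 95.153.127.255


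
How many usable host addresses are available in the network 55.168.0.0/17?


Host bits = 32 - 17 = 15
Total addresses = 2^15 = 32768
Usable = total - 2 (network and broadcast)
Usable hosts: 32766


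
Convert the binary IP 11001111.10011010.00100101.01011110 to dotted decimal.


11001111 = 207
10011010 = 154
00100101 = 37
01011110 = 94
IP: 207.154.37.94


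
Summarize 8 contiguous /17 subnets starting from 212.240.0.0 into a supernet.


Original prefix: /17
Number of subnets: 8 = 2^3
New prefix = 17 - 3 = 14
Supernet: 212.240.0.0/14


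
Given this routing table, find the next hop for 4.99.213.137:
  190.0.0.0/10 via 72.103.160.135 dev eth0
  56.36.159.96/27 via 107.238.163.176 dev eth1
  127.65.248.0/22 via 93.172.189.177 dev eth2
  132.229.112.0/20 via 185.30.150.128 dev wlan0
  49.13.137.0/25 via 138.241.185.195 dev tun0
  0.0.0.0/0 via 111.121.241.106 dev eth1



Longest prefix match for 4.99.213.137:
  /10 190.0.0.0: no
  /27 56.36.159.96: no
  /22 127.65.248.0: no
  /20 132.229.112.0: no
  /25 49.13.137.0: no
  /0 0.0.0.0: MATCH
Selected: next-hop 111.121.241.106 via eth1 (matched /0)


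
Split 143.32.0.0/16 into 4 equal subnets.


New prefix = 16 + 2 = 18
Each subnet has 16384 addresses
  143.32.0.0/18
  143.32.64.0/18
  143.32.128.0/18
  143.32.192.0/18
Subnets: 143.32.0.0/18, 143.32.64.0/18, 143.32.128.0/18, 143.32.192.0/18


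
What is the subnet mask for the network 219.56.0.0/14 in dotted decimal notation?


/14 means 14 network bits, 18 host bits
Binary: 11111111111111000000000000000000
Mask: 255.252.0.0


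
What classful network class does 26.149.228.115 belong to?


First octet: 26
Binary: 00011010
0xxxxxxx -> Class A (1-126)
Class A, default mask 255.0.0.0 (/8)


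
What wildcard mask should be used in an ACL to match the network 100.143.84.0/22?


Subnet mask: 255.255.252.0
Wildcard = 255.255.255.255 - subnet mask
255 - 255 = 0
255 - 255 = 0
255 - 252 = 3
255 - 0 = 255
Wildcard: 0.0.3.255


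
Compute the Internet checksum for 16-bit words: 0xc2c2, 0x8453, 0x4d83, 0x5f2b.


Sum all words (with carry folding):
+ 0xc2c2 = 0xc2c2
+ 0x8453 = 0x4716
+ 0x4d83 = 0x9499
+ 0x5f2b = 0xf3c4
One's complement: ~0xf3c4
Checksum = 0x0c3b


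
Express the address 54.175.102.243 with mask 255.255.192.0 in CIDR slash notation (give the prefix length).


Binary: 11111111.11111111.11000000.00000000
Count leading 1s
Prefix: /18


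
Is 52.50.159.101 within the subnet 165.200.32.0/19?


Subnet network: 165.200.32.0
Test IP AND mask: 52.50.128.0
No, 52.50.159.101 is not in 165.200.32.0/19


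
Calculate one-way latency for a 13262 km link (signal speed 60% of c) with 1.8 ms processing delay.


Speed = 0.6 * 3e5 km/s = 180000 km/s
Propagation delay = 13262 / 180000 = 0.0737 s = 73.6778 ms
Processing delay = 1.8 ms
Total one-way latency = 75.4778 ms


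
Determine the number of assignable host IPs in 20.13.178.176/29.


Host bits = 32 - 29 = 3
Total addresses = 2^3 = 8
Usable = total - 2 (network and broadcast)
Usable hosts: 6


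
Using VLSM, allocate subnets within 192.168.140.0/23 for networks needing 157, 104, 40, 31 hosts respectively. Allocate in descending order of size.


157 hosts -> /24 (254 usable): 192.168.140.0/24
104 hosts -> /25 (126 usable): 192.168.141.0/25
40 hosts -> /26 (62 usable): 192.168.141.128/26
31 hosts -> /26 (62 usable): 192.168.141.192/26
Allocation: 192.168.140.0/24 (157 hosts, 254 usable); 192.168.141.0/25 (104 hosts, 126 usable); 192.168.141.128/26 (40 hosts, 62 usable); 192.168.141.192/26 (31 hosts, 62 usable)


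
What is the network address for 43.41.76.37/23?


IP:   00101011.00101001.01001100.00100101
Mask: 11111111.11111111.11111110.00000000
AND operation:
Net:  00101011.00101001.01001100.00000000
Network: 43.41.76.0/23


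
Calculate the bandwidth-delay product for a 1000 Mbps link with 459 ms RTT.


BDP = bandwidth * RTT
= 1000 Mbps * 459 ms
= 1000 * 1e6 * 459 / 1000 bits
= 459000000 bits
= 57375000 bytes
= 56030.2734 KB
BDP = 459000000 bits (57375000 bytes)


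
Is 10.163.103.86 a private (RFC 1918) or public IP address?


RFC 1918 private ranges:
  10.0.0.0/8 (10.0.0.0 - 10.255.255.255)
  172.16.0.0/12 (172.16.0.0 - 172.31.255.255)
  192.168.0.0/16 (192.168.0.0 - 192.168.255.255)
Private (in 10.0.0.0/8)


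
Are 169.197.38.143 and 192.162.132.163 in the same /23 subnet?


Mask: 255.255.254.0
169.197.38.143 AND mask = 169.197.38.0
192.162.132.163 AND mask = 192.162.132.0
No, different subnets (169.197.38.0 vs 192.162.132.0)


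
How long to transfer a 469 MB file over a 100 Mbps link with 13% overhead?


Effective throughput = 100 * (1 - 13/100) = 87 Mbps
File size in Mb = 469 * 8 = 3752 Mb
Time = 3752 / 87
Time = 43.1264 seconds


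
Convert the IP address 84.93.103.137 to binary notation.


84 = 01010100
93 = 01011101
103 = 01100111
137 = 10001001
Binary: 01010100.01011101.01100111.10001001


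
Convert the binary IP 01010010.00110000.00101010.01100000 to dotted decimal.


01010010 = 82
00110000 = 48
00101010 = 42
01100000 = 96
IP: 82.48.42.96


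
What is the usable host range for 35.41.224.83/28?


Network: 35.41.224.80
Broadcast: 35.41.224.95
First usable = network + 1
Last usable = broadcast - 1
Range: 35.41.224.81 to 35.41.224.94


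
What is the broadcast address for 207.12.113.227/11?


Network: 207.0.0.0/11
Host bits = 21
Set all host bits to 1:
Broadcast: 207.31.255.255


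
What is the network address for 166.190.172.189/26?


IP:   10100110.10111110.10101100.10111101
Mask: 11111111.11111111.11111111.11000000
AND operation:
Net:  10100110.10111110.10101100.10000000
Network: 166.190.172.128/26


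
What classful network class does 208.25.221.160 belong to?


First octet: 208
Binary: 11010000
110xxxxx -> Class C (192-223)
Class C, default mask 255.255.255.0 (/24)


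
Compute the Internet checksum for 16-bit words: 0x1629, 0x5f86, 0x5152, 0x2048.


Sum all words (with carry folding):
+ 0x1629 = 0x1629
+ 0x5f86 = 0x75af
+ 0x5152 = 0xc701
+ 0x2048 = 0xe749
One's complement: ~0xe749
Checksum = 0x18b6


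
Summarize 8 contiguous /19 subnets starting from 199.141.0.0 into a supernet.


Original prefix: /19
Number of subnets: 8 = 2^3
New prefix = 19 - 3 = 16
Supernet: 199.141.0.0/16


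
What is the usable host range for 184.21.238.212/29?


Network: 184.21.238.208
Broadcast: 184.21.238.215
First usable = network + 1
Last usable = broadcast - 1
Range: 184.21.238.209 to 184.21.238.214


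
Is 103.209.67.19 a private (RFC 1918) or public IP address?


RFC 1918 private ranges:
  10.0.0.0/8 (10.0.0.0 - 10.255.255.255)
  172.16.0.0/12 (172.16.0.0 - 172.31.255.255)
  192.168.0.0/16 (192.168.0.0 - 192.168.255.255)
Public (not in any RFC 1918 range)


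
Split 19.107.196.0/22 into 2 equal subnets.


New prefix = 22 + 1 = 23
Each subnet has 512 addresses
  19.107.196.0/23
  19.107.198.0/23
Subnets: 19.107.196.0/23, 19.107.198.0/23


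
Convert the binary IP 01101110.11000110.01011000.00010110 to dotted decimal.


01101110 = 110
11000110 = 198
01011000 = 88
00010110 = 22
IP: 110.198.88.22


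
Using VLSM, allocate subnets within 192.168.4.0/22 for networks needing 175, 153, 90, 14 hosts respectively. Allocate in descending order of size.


175 hosts -> /24 (254 usable): 192.168.4.0/24
153 hosts -> /24 (254 usable): 192.168.5.0/24
90 hosts -> /25 (126 usable): 192.168.6.0/25
14 hosts -> /28 (14 usable): 192.168.6.128/28
Allocation: 192.168.4.0/24 (175 hosts, 254 usable); 192.168.5.0/24 (153 hosts, 254 usable); 192.168.6.0/25 (90 hosts, 126 usable); 192.168.6.128/28 (14 hosts, 14 usable)


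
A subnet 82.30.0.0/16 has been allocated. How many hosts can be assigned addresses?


Host bits = 32 - 16 = 16
Total addresses = 2^16 = 65536
Usable = total - 2 (network and broadcast)
Usable hosts: 65534


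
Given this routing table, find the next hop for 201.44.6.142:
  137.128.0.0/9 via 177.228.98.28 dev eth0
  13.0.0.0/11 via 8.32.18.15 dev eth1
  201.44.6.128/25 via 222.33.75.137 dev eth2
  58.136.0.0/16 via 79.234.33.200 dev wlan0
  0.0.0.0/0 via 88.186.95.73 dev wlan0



Longest prefix match for 201.44.6.142:
  /9 137.128.0.0: no
  /11 13.0.0.0: no
  /25 201.44.6.128: MATCH
  /16 58.136.0.0: no
  /0 0.0.0.0: MATCH
Selected: next-hop 222.33.75.137 via eth2 (matched /25)


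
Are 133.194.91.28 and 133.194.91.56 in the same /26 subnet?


Mask: 255.255.255.192
133.194.91.28 AND mask = 133.194.91.0
133.194.91.56 AND mask = 133.194.91.0
Yes, same subnet (133.194.91.0)


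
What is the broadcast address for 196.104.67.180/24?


Network: 196.104.67.0/24
Host bits = 8
Set all host bits to 1:
Broadcast: 196.104.67.255


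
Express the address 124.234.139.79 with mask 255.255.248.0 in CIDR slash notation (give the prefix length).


Binary: 11111111.11111111.11111000.00000000
Count leading 1s
Prefix: /21


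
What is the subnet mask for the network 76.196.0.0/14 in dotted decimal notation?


/14 means 14 network bits, 18 host bits
Binary: 11111111111111000000000000000000
Mask: 255.252.0.0


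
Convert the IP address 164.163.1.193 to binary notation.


164 = 10100100
163 = 10100011
1 = 00000001
193 = 11000001
Binary: 10100100.10100011.00000001.11000001


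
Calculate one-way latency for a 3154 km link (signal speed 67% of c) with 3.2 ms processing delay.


Speed = 0.67 * 3e5 km/s = 201000 km/s
Propagation delay = 3154 / 201000 = 0.0157 s = 15.6915 ms
Processing delay = 3.2 ms
Total one-way latency = 18.8915 ms


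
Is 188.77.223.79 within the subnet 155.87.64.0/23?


Subnet network: 155.87.64.0
Test IP AND mask: 188.77.222.0
No, 188.77.223.79 is not in 155.87.64.0/23


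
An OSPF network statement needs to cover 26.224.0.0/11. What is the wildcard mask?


Subnet mask: 255.224.0.0
Wildcard = 255.255.255.255 - subnet mask
255 - 255 = 0
255 - 224 = 31
255 - 0 = 255
255 - 0 = 255
Wildcard: 0.31.255.255


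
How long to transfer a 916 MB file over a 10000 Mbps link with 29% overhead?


Effective throughput = 10000 * (1 - 29/100) = 7100 Mbps
File size in Mb = 916 * 8 = 7328 Mb
Time = 7328 / 7100
Time = 1.0321 seconds


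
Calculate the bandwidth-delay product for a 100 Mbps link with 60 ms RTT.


BDP = bandwidth * RTT
= 100 Mbps * 60 ms
= 100 * 1e6 * 60 / 1000 bits
= 6000000 bits
= 750000 bytes
= 732.4219 KB
BDP = 6000000 bits (750000 bytes)


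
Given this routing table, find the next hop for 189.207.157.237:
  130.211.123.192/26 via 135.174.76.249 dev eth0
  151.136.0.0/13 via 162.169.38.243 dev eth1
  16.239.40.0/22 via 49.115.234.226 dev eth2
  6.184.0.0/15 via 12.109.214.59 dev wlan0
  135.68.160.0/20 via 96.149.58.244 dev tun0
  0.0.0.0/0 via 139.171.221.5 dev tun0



Longest prefix match for 189.207.157.237:
  /26 130.211.123.192: no
  /13 151.136.0.0: no
  /22 16.239.40.0: no
  /15 6.184.0.0: no
  /20 135.68.160.0: no
  /0 0.0.0.0: MATCH
Selected: next-hop 139.171.221.5 via tun0 (matched /0)


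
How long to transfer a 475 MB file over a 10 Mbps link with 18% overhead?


Effective throughput = 10 * (1 - 18/100) = 8.2 Mbps
File size in Mb = 475 * 8 = 3800 Mb
Time = 3800 / 8.2
Time = 463.4146 seconds


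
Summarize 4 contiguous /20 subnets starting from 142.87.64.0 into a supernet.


Original prefix: /20
Number of subnets: 4 = 2^2
New prefix = 20 - 2 = 18
Supernet: 142.87.64.0/18


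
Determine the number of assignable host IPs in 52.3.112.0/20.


Host bits = 32 - 20 = 12
Total addresses = 2^12 = 4096
Usable = total - 2 (network and broadcast)
Usable hosts: 4094


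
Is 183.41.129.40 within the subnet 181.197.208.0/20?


Subnet network: 181.197.208.0
Test IP AND mask: 183.41.128.0
No, 183.41.129.40 is not in 181.197.208.0/20


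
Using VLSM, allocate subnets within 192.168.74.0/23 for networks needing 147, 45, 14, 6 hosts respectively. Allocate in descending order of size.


147 hosts -> /24 (254 usable): 192.168.74.0/24
45 hosts -> /26 (62 usable): 192.168.75.0/26
14 hosts -> /28 (14 usable): 192.168.75.64/28
6 hosts -> /29 (6 usable): 192.168.75.80/29
Allocation: 192.168.74.0/24 (147 hosts, 254 usable); 192.168.75.0/26 (45 hosts, 62 usable); 192.168.75.64/28 (14 hosts, 14 usable); 192.168.75.80/29 (6 hosts, 6 usable)


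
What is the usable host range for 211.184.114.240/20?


Network: 211.184.112.0
Broadcast: 211.184.127.255
First usable = network + 1
Last usable = broadcast - 1
Range: 211.184.112.1 to 211.184.127.254


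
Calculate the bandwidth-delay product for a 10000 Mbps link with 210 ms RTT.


BDP = bandwidth * RTT
= 10000 Mbps * 210 ms
= 10000 * 1e6 * 210 / 1000 bits
= 2100000000 bits
= 262500000 bytes
= 256347.6562 KB
BDP = 2100000000 bits (262500000 bytes)


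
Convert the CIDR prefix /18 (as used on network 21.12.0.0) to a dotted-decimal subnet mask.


/18 means 18 network bits, 14 host bits
Binary: 11111111111111111100000000000000
Mask: 255.255.192.0


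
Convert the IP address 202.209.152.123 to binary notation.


202 = 11001010
209 = 11010001
152 = 10011000
123 = 01111011
Binary: 11001010.11010001.10011000.01111011


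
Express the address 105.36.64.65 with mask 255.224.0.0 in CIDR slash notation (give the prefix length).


Binary: 11111111.11100000.00000000.00000000
Count leading 1s
Prefix: /11


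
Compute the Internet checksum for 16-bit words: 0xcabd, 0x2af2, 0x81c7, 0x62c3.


Sum all words (with carry folding):
+ 0xcabd = 0xcabd
+ 0x2af2 = 0xf5af
+ 0x81c7 = 0x7777
+ 0x62c3 = 0xda3a
One's complement: ~0xda3a
Checksum = 0x25c5


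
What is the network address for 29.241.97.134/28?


IP:   00011101.11110001.01100001.10000110
Mask: 11111111.11111111.11111111.11110000
AND operation:
Net:  00011101.11110001.01100001.10000000
Network: 29.241.97.128/28


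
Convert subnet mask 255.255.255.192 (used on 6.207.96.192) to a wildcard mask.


Subnet mask: 255.255.255.192
Wildcard = 255.255.255.255 - subnet mask
255 - 255 = 0
255 - 255 = 0
255 - 255 = 0
255 - 192 = 63
Wildcard: 0.0.0.63


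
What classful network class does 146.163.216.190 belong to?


First octet: 146
Binary: 10010010
10xxxxxx -> Class B (128-191)
Class B, default mask 255.255.0.0 (/16)


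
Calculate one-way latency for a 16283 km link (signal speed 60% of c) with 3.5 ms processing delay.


Speed = 0.6 * 3e5 km/s = 180000 km/s
Propagation delay = 16283 / 180000 = 0.0905 s = 90.4611 ms
Processing delay = 3.5 ms
Total one-way latency = 93.9611 ms


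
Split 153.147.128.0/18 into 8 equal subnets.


New prefix = 18 + 3 = 21
Each subnet has 2048 addresses
  153.147.128.0/21
  153.147.136.0/21
  153.147.144.0/21
  153.147.152.0/21
  153.147.160.0/21
  153.147.168.0/21
  153.147.176.0/21
  153.147.184.0/21
Subnets: 153.147.128.0/21, 153.147.136.0/21, 153.147.144.0/21, 153.147.152.0/21, 153.147.160.0/21, 153.147.168.0/21, 153.147.176.0/21, 153.147.184.0/21


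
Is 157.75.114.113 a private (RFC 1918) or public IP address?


RFC 1918 private ranges:
  10.0.0.0/8 (10.0.0.0 - 10.255.255.255)
  172.16.0.0/12 (172.16.0.0 - 172.31.255.255)
  192.168.0.0/16 (192.168.0.0 - 192.168.255.255)
Public (not in any RFC 1918 range)


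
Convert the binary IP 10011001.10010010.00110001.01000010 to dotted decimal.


10011001 = 153
10010010 = 146
00110001 = 49
01000010 = 66
IP: 153.146.49.66


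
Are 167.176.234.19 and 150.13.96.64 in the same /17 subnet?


Mask: 255.255.128.0
167.176.234.19 AND mask = 167.176.128.0
150.13.96.64 AND mask = 150.13.0.0
No, different subnets (167.176.128.0 vs 150.13.0.0)


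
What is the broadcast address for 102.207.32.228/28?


Network: 102.207.32.224/28
Host bits = 4
Set all host bits to 1:
Broadcast: 102.207.32.239


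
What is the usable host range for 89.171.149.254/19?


Network: 89.171.128.0
Broadcast: 89.171.159.255
First usable = network + 1
Last usable = broadcast - 1
Range: 89.171.128.1 to 89.171.159.254


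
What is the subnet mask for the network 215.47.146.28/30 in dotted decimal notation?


/30 means 30 network bits, 2 host bits
Binary: 11111111111111111111111111111100
Mask: 255.255.255.252


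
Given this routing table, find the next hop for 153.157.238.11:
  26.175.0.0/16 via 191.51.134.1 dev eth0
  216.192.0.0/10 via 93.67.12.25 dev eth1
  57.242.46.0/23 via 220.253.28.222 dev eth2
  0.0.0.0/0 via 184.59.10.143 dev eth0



Longest prefix match for 153.157.238.11:
  /16 26.175.0.0: no
  /10 216.192.0.0: no
  /23 57.242.46.0: no
  /0 0.0.0.0: MATCH
Selected: next-hop 184.59.10.143 via eth0 (matched /0)


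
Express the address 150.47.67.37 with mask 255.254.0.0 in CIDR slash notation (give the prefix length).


Binary: 11111111.11111110.00000000.00000000
Count leading 1s
Prefix: /15


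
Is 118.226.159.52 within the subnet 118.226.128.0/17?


Subnet network: 118.226.128.0
Test IP AND mask: 118.226.128.0
Yes, 118.226.159.52 is in 118.226.128.0/17


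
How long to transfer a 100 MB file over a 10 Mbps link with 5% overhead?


Effective throughput = 10 * (1 - 5/100) = 9.5 Mbps
File size in Mb = 100 * 8 = 800 Mb
Time = 800 / 9.5
Time = 84.2105 seconds


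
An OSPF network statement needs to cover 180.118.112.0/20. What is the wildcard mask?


Subnet mask: 255.255.240.0
Wildcard = 255.255.255.255 - subnet mask
255 - 255 = 0
255 - 255 = 0
255 - 240 = 15
255 - 0 = 255
Wildcard: 0.0.15.255


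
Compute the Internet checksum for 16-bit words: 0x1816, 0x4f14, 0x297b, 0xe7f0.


Sum all words (with carry folding):
+ 0x1816 = 0x1816
+ 0x4f14 = 0x672a
+ 0x297b = 0x90a5
+ 0xe7f0 = 0x7896
One's complement: ~0x7896
Checksum = 0x8769


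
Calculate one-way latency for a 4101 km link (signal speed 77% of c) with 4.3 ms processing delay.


Speed = 0.77 * 3e5 km/s = 231000 km/s
Propagation delay = 4101 / 231000 = 0.0178 s = 17.7532 ms
Processing delay = 4.3 ms
Total one-way latency = 22.0532 ms


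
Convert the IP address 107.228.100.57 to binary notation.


107 = 01101011
228 = 11100100
100 = 01100100
57 = 00111001
Binary: 01101011.11100100.01100100.00111001


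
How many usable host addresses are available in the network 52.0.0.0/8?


Host bits = 32 - 8 = 24
Total addresses = 2^24 = 16777216
Usable = total - 2 (network and broadcast)
Usable hosts: 16777214


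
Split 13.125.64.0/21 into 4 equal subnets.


New prefix = 21 + 2 = 23
Each subnet has 512 addresses
  13.125.64.0/23
  13.125.66.0/23
  13.125.68.0/23
  13.125.70.0/23
Subnets: 13.125.64.0/23, 13.125.66.0/23, 13.125.68.0/23, 13.125.70.0/23


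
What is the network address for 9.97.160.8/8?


IP:   00001001.01100001.10100000.00001000
Mask: 11111111.00000000.00000000.00000000
AND operation:
Net:  00001001.00000000.00000000.00000000
Network: 9.0.0.0/8


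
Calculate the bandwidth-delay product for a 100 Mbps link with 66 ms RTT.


BDP = bandwidth * RTT
= 100 Mbps * 66 ms
= 100 * 1e6 * 66 / 1000 bits
= 6600000 bits
= 825000 bytes
= 805.6641 KB
BDP = 6600000 bits (825000 bytes)


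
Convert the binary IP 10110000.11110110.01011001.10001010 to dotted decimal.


10110000 = 176
11110110 = 246
01011001 = 89
10001010 = 138
IP: 176.246.89.138


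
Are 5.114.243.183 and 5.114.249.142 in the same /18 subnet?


Mask: 255.255.192.0
5.114.243.183 AND mask = 5.114.192.0
5.114.249.142 AND mask = 5.114.192.0
Yes, same subnet (5.114.192.0)


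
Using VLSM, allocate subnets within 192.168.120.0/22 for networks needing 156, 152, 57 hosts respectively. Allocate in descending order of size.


156 hosts -> /24 (254 usable): 192.168.120.0/24
152 hosts -> /24 (254 usable): 192.168.121.0/24
57 hosts -> /26 (62 usable): 192.168.122.0/26
Allocation: 192.168.120.0/24 (156 hosts, 254 usable); 192.168.121.0/24 (152 hosts, 254 usable); 192.168.122.0/26 (57 hosts, 62 usable)


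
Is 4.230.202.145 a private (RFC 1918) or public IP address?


RFC 1918 private ranges:
  10.0.0.0/8 (10.0.0.0 - 10.255.255.255)
  172.16.0.0/12 (172.16.0.0 - 172.31.255.255)
  192.168.0.0/16 (192.168.0.0 - 192.168.255.255)
Public (not in any RFC 1918 range)


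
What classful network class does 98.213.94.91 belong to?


First octet: 98
Binary: 01100010
0xxxxxxx -> Class A (1-126)
Class A, default mask 255.0.0.0 (/8)


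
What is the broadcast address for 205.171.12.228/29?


Network: 205.171.12.224/29
Host bits = 3
Set all host bits to 1:
Broadcast: 205.171.12.231


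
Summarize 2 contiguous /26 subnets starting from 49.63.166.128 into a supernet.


Original prefix: /26
Number of subnets: 2 = 2^1
New prefix = 26 - 1 = 25
Supernet: 49.63.166.128/25


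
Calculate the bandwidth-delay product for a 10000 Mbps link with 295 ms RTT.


BDP = bandwidth * RTT
= 10000 Mbps * 295 ms
= 10000 * 1e6 * 295 / 1000 bits
= 2950000000 bits
= 368750000 bytes
= 360107.4219 KB
BDP = 2950000000 bits (368750000 bytes)


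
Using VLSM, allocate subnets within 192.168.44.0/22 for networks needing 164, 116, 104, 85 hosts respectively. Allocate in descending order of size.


164 hosts -> /24 (254 usable): 192.168.44.0/24
116 hosts -> /25 (126 usable): 192.168.45.0/25
104 hosts -> /25 (126 usable): 192.168.45.128/25
85 hosts -> /25 (126 usable): 192.168.46.0/25
Allocation: 192.168.44.0/24 (164 hosts, 254 usable); 192.168.45.0/25 (116 hosts, 126 usable); 192.168.45.128/25 (104 hosts, 126 usable); 192.168.46.0/25 (85 hosts, 126 usable)
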